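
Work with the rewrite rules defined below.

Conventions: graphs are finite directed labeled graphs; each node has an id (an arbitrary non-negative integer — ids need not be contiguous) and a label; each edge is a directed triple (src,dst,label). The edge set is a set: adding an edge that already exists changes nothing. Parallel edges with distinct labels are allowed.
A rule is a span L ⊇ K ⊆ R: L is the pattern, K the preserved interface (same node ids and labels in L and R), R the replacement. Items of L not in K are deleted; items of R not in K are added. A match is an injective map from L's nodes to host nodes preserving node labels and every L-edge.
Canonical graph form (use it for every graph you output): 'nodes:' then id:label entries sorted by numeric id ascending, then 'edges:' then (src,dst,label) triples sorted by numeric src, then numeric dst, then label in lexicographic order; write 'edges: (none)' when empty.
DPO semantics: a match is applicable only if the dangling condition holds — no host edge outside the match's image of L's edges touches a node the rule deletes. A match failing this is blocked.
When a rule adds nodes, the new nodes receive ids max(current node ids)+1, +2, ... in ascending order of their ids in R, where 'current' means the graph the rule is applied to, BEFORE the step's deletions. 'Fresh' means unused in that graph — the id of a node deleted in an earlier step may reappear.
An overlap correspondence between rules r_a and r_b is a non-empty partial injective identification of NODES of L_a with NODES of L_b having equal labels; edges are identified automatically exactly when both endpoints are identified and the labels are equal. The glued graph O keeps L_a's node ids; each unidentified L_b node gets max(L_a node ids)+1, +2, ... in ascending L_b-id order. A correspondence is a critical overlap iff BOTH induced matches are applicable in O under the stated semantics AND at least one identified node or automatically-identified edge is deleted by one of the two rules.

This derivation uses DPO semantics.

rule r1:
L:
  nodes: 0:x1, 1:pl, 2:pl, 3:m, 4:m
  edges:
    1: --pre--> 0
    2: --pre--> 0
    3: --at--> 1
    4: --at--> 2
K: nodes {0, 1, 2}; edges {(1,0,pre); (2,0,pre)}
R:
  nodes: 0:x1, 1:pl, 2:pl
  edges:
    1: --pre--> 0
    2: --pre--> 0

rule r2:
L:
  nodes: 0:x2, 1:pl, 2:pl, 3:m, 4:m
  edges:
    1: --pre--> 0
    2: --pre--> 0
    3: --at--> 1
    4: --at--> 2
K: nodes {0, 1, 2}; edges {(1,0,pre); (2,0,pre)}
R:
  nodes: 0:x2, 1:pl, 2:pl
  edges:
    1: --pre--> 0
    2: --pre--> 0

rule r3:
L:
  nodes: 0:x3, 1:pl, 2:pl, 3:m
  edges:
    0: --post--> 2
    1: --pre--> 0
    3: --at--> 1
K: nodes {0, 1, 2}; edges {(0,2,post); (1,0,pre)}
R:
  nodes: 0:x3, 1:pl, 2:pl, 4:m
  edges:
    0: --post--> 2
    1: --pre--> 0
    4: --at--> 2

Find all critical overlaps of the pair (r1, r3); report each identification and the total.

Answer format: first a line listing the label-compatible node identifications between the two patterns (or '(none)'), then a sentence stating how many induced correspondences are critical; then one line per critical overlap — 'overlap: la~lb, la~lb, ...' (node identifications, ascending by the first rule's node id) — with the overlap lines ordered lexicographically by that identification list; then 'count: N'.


label-compatible node identifications between L(r1) and L(r3): 1~1, 1~2, 2~1, 2~2, 3~3, 4~3
4 of the induced correspondences are critical overlaps of r1 and r3.
overlap: 1~1, 2~2, 3~3
overlap: 1~1, 3~3
overlap: 1~2, 2~1, 4~3
overlap: 2~1, 4~3
count: 4


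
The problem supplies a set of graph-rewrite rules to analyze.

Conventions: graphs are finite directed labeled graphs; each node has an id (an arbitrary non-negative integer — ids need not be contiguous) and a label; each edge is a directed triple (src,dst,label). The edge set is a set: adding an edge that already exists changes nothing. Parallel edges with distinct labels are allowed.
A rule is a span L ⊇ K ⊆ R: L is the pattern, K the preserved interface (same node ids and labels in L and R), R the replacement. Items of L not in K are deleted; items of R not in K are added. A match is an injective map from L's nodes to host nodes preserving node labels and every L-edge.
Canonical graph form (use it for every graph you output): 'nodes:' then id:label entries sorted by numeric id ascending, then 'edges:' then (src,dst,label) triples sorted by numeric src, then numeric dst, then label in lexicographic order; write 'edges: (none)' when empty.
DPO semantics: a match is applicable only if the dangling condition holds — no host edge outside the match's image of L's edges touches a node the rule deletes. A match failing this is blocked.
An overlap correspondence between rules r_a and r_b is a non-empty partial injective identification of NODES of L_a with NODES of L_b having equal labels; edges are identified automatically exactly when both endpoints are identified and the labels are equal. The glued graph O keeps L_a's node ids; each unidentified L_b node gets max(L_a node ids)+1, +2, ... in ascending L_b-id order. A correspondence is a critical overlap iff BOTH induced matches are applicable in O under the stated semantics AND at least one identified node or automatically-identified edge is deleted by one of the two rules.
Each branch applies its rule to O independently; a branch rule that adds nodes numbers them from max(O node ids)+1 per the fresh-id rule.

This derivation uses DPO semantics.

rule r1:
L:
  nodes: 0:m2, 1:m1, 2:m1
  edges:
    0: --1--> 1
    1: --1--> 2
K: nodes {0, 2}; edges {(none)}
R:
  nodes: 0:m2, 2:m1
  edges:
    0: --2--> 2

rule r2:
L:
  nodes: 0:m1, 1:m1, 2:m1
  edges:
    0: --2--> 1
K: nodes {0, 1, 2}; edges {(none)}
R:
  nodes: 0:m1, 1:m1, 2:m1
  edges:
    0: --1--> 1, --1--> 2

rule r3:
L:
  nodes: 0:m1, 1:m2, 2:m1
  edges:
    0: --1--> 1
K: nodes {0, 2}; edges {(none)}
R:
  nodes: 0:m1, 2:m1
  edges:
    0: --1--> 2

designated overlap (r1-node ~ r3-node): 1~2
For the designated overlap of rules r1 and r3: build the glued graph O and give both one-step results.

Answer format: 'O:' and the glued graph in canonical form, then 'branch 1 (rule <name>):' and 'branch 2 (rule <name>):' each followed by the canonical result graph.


O:
nodes: 0:m2, 1:m1, 2:m1, 3:m1, 4:m2
edges: (0,1,1); (1,2,1); (3,4,1)
branch 1 (rule r1):
nodes: 0:m2, 2:m1, 3:m1, 4:m2
edges: (0,2,2); (3,4,1)
branch 2 (rule r3):
nodes: 0:m2, 1:m1, 2:m1, 3:m1
edges: (0,1,1); (1,2,1); (3,1,1)


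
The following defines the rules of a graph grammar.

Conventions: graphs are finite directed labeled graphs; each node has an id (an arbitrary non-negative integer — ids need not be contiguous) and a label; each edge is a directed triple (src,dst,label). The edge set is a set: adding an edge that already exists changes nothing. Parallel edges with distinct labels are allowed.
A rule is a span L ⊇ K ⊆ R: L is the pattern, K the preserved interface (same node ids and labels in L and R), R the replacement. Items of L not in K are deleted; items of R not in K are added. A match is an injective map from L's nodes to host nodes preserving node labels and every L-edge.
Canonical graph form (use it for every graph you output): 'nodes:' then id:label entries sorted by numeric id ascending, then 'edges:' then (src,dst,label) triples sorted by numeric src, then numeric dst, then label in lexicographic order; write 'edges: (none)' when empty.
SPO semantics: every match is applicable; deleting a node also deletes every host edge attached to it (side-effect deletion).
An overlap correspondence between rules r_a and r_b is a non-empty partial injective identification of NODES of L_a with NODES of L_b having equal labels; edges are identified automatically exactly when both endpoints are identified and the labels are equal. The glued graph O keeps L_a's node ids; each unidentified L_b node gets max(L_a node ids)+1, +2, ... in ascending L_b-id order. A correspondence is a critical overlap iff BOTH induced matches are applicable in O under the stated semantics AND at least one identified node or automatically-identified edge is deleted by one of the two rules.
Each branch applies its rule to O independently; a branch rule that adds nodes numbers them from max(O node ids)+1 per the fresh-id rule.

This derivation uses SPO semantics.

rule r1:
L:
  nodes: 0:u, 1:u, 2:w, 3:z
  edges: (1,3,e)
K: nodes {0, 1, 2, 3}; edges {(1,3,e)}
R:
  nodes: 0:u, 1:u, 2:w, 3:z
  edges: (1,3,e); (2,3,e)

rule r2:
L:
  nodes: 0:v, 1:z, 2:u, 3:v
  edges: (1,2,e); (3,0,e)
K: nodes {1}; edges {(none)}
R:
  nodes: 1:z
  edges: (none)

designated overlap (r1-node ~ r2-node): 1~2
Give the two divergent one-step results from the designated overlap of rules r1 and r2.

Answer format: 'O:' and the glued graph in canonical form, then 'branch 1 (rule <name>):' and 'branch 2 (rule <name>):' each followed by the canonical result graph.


O:
nodes: 0:u, 1:u, 2:w, 3:z, 4:v, 5:z, 6:v
edges: (1,3,e); (5,1,e); (6,4,e)
branch 1 (rule r1):
nodes: 0:u, 1:u, 2:w, 3:z, 4:v, 5:z, 6:v
edges: (1,3,e); (2,3,e); (5,1,e); (6,4,e)
branch 2 (rule r2):
nodes: 0:u, 2:w, 3:z, 5:z
edges: (none)


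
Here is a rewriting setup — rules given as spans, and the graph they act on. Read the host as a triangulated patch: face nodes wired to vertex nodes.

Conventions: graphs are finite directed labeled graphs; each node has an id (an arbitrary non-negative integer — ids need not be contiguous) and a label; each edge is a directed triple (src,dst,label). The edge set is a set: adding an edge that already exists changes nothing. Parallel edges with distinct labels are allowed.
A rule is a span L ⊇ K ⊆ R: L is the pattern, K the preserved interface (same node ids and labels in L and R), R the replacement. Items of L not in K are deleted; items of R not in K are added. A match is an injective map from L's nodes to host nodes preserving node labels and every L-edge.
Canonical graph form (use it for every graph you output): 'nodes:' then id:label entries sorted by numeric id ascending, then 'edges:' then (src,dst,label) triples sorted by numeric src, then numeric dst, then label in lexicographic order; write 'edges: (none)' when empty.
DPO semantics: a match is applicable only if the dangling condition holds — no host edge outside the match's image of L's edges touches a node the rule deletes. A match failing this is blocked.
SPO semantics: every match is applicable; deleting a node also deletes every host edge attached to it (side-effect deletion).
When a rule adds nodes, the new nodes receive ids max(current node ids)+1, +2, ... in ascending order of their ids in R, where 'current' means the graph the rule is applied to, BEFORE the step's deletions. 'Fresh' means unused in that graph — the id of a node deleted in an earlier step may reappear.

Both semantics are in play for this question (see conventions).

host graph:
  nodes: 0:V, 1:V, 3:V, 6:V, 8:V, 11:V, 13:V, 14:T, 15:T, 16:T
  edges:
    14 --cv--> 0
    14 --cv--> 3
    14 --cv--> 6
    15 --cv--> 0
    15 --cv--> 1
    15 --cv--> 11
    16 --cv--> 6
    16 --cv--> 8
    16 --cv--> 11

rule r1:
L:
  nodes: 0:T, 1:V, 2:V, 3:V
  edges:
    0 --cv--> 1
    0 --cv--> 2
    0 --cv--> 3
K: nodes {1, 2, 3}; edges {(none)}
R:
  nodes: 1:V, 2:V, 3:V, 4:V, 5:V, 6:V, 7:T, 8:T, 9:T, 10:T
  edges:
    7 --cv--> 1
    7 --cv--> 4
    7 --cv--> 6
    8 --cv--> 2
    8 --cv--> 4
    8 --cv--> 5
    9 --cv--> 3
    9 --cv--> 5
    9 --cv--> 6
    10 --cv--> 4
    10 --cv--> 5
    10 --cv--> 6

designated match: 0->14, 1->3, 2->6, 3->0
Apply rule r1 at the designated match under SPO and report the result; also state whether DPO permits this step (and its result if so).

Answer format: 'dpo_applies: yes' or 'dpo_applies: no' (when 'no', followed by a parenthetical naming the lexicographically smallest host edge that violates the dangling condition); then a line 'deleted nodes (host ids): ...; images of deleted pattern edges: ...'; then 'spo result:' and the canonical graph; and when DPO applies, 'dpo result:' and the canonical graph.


dpo_applies: yes
deleted nodes (host ids): 14; images of deleted pattern edges: (14,0,cv); (14,3,cv); (14,6,cv)
spo result:
nodes: 0:V, 1:V, 3:V, 6:V, 8:V, 11:V, 13:V, 15:T, 16:T, 17:V, 18:V, 19:V, 20:T, 21:T, 22:T, 23:T
edges: (15,0,cv); (15,1,cv); (15,11,cv); (16,6,cv); (16,8,cv); (16,11,cv); (20,3,cv); (20,17,cv); (20,19,cv); (21,6,cv); (21,17,cv); (21,18,cv); (22,0,cv); (22,18,cv); (22,19,cv); (23,17,cv); (23,18,cv); (23,19,cv)
dpo result:
nodes: 0:V, 1:V, 3:V, 6:V, 8:V, 11:V, 13:V, 15:T, 16:T, 17:V, 18:V, 19:V, 20:T, 21:T, 22:T, 23:T
edges: (15,0,cv); (15,1,cv); (15,11,cv); (16,6,cv); (16,8,cv); (16,11,cv); (20,3,cv); (20,17,cv); (20,19,cv); (21,6,cv); (21,17,cv); (21,18,cv); (22,0,cv); (22,18,cv); (22,19,cv); (23,17,cv); (23,18,cv); (23,19,cv)


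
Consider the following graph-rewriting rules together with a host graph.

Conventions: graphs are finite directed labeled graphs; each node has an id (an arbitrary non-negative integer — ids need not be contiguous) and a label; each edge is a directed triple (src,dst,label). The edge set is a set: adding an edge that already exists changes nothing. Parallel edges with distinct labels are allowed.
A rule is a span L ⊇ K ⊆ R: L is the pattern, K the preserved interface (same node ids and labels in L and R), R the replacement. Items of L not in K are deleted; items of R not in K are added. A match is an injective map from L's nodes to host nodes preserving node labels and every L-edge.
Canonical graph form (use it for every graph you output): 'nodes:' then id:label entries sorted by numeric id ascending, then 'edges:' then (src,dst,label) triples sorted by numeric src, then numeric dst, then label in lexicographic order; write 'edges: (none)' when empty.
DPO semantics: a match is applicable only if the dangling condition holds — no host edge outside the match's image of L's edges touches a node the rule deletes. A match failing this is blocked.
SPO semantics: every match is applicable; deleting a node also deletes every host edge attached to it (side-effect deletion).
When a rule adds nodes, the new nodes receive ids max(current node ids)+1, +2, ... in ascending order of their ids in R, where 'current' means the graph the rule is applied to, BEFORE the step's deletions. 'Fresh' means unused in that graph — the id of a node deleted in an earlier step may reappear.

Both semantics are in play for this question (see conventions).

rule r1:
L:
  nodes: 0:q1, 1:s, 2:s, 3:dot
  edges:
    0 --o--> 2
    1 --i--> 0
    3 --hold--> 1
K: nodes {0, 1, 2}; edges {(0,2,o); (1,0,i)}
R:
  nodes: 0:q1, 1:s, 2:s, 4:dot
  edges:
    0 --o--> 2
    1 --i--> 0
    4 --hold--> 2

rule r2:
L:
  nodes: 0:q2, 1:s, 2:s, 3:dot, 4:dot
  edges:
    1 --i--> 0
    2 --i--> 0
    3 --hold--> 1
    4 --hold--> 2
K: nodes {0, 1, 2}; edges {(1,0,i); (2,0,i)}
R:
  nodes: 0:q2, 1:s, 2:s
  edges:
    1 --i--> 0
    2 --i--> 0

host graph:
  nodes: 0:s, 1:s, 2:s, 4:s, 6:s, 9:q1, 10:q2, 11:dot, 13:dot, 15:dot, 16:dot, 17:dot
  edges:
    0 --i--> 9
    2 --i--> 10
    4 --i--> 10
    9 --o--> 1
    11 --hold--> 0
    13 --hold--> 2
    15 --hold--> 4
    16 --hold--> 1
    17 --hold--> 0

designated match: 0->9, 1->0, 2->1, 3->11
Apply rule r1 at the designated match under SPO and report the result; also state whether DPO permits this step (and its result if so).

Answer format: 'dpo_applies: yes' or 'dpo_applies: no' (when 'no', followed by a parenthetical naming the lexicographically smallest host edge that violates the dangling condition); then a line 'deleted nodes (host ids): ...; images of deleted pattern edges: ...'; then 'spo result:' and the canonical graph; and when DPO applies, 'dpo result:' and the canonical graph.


dpo_applies: yes
deleted nodes (host ids): 11; images of deleted pattern edges: (11,0,hold)
spo result:
nodes: 0:s, 1:s, 2:s, 4:s, 6:s, 9:q1, 10:q2, 13:dot, 15:dot, 16:dot, 17:dot, 18:dot
edges: (0,9,i); (2,10,i); (4,10,i); (9,1,o); (13,2,hold); (15,4,hold); (16,1,hold); (17,0,hold); (18,1,hold)
dpo result:
nodes: 0:s, 1:s, 2:s, 4:s, 6:s, 9:q1, 10:q2, 13:dot, 15:dot, 16:dot, 17:dot, 18:dot
edges: (0,9,i); (2,10,i); (4,10,i); (9,1,o); (13,2,hold); (15,4,hold); (16,1,hold); (17,0,hold); (18,1,hold)


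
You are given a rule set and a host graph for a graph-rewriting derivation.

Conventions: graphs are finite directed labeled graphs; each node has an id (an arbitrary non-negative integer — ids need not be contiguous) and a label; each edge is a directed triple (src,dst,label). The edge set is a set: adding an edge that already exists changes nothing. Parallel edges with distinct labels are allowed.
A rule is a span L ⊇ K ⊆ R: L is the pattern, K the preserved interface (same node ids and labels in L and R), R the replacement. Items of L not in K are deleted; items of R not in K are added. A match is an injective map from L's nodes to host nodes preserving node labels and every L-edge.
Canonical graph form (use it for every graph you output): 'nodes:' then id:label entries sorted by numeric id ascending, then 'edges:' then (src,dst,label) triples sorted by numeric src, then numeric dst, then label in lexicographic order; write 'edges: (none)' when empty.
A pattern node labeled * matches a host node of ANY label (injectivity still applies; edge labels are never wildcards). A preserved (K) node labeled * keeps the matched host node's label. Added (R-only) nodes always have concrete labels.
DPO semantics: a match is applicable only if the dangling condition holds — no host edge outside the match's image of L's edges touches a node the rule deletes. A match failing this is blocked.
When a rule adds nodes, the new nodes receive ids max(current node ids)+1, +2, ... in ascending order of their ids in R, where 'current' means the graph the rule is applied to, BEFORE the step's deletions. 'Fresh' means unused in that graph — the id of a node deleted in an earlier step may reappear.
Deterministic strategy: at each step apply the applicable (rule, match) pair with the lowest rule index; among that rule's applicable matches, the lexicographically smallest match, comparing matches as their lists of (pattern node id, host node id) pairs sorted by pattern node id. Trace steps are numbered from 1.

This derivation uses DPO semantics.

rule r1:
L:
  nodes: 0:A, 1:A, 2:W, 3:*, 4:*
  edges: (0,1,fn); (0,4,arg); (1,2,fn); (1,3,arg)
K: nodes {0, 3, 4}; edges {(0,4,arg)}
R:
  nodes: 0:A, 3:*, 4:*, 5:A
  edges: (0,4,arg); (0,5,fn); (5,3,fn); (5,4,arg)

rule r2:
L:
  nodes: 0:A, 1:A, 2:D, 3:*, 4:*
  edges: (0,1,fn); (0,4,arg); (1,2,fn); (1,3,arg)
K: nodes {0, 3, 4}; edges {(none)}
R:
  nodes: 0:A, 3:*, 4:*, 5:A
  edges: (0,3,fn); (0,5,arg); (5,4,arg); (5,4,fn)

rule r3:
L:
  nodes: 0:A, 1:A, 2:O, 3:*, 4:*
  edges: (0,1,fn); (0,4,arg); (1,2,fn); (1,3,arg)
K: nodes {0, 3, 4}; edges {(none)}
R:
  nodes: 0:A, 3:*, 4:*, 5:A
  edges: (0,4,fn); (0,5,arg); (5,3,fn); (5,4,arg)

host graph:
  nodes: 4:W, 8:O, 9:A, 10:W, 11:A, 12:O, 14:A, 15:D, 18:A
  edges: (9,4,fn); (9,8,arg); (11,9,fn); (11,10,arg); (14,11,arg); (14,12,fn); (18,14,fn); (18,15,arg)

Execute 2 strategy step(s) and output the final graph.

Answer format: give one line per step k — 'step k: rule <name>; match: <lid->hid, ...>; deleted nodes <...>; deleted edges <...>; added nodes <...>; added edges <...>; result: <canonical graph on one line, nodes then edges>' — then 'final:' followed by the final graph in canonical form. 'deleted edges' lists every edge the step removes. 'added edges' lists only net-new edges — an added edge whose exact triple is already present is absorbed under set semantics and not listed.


step 1: rule r1; match: 0->11, 1->9, 2->4, 3->8, 4->10; deleted nodes 4, 9; deleted edges (9,4,fn); (9,8,arg); (11,9,fn); added nodes 19; added edges (11,19,fn); (19,8,fn); (19,10,arg); result: nodes: 8:O, 10:W, 11:A, 12:O, 14:A, 15:D, 18:A, 19:A edges: (11,10,arg); (11,19,fn); (14,11,arg); (14,12,fn); (18,14,fn); (18,15,arg); (19,8,fn); (19,10,arg)
step 2: rule r3; match: 0->18, 1->14, 2->12, 3->11, 4->15; deleted nodes 12, 14; deleted edges (14,11,arg); (14,12,fn); (18,14,fn); (18,15,arg); added nodes 20; added edges (18,15,fn); (18,20,arg); (20,11,fn); (20,15,arg); result: nodes: 8:O, 10:W, 11:A, 15:D, 18:A, 19:A, 20:A edges: (11,10,arg); (11,19,fn); (18,15,fn); (18,20,arg); (19,8,fn); (19,10,arg); (20,11,fn); (20,15,arg)
final:
nodes: 8:O, 10:W, 11:A, 15:D, 18:A, 19:A, 20:A
edges: (11,10,arg); (11,19,fn); (18,15,fn); (18,20,arg); (19,8,fn); (19,10,arg); (20,11,fn); (20,15,arg)


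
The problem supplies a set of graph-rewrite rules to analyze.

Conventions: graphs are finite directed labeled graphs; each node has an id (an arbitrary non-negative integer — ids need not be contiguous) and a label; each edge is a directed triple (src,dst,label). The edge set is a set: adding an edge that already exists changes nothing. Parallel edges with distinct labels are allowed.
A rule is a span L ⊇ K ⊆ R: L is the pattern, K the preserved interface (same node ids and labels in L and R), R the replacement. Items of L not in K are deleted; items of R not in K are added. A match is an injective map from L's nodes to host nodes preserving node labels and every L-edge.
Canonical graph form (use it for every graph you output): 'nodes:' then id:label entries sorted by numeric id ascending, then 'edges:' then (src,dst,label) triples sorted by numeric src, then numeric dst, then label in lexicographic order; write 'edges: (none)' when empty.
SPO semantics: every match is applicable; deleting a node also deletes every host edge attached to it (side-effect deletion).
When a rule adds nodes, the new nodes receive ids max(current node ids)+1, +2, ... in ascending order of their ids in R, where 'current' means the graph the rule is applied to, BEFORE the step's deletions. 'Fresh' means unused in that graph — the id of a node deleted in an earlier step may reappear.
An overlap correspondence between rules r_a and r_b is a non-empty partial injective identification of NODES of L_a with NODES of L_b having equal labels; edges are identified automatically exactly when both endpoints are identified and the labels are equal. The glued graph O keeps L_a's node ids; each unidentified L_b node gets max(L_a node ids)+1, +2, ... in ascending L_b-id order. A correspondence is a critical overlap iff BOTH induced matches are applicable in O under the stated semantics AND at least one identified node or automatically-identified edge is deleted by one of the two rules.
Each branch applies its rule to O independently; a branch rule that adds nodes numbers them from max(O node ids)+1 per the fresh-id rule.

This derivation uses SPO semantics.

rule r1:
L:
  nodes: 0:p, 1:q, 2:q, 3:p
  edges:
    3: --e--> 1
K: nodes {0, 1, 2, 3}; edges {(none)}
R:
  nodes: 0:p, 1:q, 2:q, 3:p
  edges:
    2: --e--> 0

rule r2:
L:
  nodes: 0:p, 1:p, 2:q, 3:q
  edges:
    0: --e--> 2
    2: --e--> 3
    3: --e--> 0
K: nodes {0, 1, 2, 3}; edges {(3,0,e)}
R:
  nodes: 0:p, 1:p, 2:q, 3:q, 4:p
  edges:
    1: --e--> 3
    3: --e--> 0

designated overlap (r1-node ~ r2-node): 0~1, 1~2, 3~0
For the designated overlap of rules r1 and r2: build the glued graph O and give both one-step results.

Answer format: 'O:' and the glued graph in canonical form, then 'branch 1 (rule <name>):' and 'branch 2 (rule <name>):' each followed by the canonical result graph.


O:
nodes: 0:p, 1:q, 2:q, 3:p, 4:q
edges: (1,4,e); (3,1,e); (4,3,e)
branch 1 (rule r1):
nodes: 0:p, 1:q, 2:q, 3:p, 4:q
edges: (1,4,e); (2,0,e); (4,3,e)
branch 2 (rule r2):
nodes: 0:p, 1:q, 2:q, 3:p, 4:q, 5:p
edges: (0,4,e); (4,3,e)


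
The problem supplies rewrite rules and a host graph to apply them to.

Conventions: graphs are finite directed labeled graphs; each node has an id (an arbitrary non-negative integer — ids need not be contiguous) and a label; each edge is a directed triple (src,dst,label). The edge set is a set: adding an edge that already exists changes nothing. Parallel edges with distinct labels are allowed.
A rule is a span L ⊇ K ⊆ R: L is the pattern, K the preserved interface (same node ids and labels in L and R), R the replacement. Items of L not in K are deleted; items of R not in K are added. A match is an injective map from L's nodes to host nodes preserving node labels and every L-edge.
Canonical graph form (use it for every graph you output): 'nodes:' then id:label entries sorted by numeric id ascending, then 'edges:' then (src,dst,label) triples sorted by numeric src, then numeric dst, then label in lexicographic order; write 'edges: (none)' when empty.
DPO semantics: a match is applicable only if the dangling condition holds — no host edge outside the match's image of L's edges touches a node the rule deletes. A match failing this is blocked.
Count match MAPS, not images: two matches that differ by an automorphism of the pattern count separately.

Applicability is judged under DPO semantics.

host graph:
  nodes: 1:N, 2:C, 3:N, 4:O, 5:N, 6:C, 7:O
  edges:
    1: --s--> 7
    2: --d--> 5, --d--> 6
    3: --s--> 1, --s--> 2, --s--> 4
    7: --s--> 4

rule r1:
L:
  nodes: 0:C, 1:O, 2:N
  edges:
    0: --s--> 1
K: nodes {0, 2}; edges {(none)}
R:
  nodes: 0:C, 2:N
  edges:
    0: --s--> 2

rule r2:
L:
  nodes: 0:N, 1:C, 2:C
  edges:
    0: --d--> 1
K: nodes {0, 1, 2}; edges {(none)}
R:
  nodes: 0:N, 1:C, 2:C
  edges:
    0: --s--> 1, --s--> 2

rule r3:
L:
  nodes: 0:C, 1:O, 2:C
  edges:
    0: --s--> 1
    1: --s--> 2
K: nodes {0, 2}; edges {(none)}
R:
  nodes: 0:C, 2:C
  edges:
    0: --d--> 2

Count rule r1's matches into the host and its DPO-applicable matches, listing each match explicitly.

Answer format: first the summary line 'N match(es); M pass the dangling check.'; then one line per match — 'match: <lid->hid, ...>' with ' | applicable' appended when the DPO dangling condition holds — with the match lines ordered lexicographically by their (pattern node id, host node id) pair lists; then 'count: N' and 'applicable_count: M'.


0 match(es); 0 pass the dangling check.
count: 0
applicable_count: 0


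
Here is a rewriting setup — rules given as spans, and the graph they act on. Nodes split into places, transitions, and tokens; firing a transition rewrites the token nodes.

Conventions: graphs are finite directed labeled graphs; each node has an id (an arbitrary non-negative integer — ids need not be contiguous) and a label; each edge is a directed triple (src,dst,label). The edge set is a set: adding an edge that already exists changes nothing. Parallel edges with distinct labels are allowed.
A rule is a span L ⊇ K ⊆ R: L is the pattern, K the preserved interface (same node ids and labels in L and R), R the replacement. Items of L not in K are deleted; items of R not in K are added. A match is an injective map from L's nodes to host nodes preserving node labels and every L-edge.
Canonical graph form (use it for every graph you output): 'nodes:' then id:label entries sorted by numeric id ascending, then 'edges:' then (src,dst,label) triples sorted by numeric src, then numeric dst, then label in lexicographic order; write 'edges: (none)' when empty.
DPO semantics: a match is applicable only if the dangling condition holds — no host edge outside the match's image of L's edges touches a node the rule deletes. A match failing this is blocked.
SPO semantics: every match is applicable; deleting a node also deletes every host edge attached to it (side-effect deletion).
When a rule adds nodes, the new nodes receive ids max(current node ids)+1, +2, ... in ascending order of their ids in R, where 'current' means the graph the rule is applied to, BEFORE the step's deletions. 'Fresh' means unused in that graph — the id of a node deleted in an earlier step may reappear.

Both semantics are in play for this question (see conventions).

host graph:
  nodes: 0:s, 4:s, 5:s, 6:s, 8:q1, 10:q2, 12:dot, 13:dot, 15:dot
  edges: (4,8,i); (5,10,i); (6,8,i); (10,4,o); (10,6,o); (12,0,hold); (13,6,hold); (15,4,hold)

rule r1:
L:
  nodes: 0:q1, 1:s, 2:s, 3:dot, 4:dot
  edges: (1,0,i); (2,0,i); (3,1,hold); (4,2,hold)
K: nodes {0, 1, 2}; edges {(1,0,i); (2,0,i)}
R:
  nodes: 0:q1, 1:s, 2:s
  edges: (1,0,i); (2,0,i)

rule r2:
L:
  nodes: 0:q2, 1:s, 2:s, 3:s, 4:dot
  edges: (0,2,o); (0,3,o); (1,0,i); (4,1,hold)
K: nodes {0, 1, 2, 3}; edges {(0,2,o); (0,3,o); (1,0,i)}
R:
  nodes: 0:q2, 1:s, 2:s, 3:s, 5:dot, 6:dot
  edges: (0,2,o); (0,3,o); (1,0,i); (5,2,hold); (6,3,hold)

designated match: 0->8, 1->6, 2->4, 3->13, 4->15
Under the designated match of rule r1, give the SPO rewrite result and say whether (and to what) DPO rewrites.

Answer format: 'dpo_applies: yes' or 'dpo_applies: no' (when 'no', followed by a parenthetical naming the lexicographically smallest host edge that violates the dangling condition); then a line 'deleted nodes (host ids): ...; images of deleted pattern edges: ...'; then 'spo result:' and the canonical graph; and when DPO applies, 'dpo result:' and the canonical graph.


dpo_applies: yes
deleted nodes (host ids): 13, 15; images of deleted pattern edges: (13,6,hold); (15,4,hold)
spo result:
nodes: 0:s, 4:s, 5:s, 6:s, 8:q1, 10:q2, 12:dot
edges: (4,8,i); (5,10,i); (6,8,i); (10,4,o); (10,6,o); (12,0,hold)
dpo result:
nodes: 0:s, 4:s, 5:s, 6:s, 8:q1, 10:q2, 12:dot
edges: (4,8,i); (5,10,i); (6,8,i); (10,4,o); (10,6,o); (12,0,hold)


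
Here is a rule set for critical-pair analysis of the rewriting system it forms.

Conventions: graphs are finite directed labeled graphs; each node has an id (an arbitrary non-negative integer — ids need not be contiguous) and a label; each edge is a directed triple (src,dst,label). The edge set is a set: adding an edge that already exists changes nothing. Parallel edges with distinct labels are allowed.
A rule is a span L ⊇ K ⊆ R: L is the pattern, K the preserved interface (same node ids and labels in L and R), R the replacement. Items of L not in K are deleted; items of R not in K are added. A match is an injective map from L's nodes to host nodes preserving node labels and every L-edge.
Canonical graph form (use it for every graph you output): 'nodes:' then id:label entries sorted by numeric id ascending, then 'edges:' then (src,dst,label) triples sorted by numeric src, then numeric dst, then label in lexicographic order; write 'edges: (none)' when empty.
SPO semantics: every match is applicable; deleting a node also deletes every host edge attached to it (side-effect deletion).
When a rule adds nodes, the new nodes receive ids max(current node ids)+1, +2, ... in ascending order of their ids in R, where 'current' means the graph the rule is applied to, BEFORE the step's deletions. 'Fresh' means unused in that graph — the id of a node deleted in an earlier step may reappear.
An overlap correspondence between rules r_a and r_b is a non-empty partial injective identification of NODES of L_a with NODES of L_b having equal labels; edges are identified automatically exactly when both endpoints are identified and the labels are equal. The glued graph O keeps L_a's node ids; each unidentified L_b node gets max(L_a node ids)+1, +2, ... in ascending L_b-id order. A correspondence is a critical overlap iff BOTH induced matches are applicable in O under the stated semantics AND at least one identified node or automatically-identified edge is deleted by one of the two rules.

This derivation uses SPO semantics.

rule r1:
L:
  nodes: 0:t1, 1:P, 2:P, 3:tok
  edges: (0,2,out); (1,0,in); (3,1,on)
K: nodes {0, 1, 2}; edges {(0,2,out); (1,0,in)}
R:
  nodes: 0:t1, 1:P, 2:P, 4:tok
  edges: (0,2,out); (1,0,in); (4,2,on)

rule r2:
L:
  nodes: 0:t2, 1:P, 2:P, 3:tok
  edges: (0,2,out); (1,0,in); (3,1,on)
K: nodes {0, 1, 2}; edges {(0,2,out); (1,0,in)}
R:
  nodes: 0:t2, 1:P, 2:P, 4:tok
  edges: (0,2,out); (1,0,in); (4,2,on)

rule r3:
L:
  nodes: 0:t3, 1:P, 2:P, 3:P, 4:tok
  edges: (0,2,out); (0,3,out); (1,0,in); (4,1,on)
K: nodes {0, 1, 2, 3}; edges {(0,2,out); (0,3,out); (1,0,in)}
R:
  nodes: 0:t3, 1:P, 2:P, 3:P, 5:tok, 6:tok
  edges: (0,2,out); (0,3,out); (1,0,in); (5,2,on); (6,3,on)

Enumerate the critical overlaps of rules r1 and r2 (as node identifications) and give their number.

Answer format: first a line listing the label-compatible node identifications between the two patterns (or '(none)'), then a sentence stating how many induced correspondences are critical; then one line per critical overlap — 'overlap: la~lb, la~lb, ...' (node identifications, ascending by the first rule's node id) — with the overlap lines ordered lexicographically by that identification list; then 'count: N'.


label-compatible node identifications between L(r1) and L(r2): 1~1, 1~2, 2~1, 2~2, 3~3
7 of the induced correspondences are critical overlaps of r1 and r2.
overlap: 1~1, 2~2, 3~3
overlap: 1~1, 3~3
overlap: 1~2, 2~1, 3~3
overlap: 1~2, 3~3
overlap: 2~1, 3~3
overlap: 2~2, 3~3
overlap: 3~3
count: 7


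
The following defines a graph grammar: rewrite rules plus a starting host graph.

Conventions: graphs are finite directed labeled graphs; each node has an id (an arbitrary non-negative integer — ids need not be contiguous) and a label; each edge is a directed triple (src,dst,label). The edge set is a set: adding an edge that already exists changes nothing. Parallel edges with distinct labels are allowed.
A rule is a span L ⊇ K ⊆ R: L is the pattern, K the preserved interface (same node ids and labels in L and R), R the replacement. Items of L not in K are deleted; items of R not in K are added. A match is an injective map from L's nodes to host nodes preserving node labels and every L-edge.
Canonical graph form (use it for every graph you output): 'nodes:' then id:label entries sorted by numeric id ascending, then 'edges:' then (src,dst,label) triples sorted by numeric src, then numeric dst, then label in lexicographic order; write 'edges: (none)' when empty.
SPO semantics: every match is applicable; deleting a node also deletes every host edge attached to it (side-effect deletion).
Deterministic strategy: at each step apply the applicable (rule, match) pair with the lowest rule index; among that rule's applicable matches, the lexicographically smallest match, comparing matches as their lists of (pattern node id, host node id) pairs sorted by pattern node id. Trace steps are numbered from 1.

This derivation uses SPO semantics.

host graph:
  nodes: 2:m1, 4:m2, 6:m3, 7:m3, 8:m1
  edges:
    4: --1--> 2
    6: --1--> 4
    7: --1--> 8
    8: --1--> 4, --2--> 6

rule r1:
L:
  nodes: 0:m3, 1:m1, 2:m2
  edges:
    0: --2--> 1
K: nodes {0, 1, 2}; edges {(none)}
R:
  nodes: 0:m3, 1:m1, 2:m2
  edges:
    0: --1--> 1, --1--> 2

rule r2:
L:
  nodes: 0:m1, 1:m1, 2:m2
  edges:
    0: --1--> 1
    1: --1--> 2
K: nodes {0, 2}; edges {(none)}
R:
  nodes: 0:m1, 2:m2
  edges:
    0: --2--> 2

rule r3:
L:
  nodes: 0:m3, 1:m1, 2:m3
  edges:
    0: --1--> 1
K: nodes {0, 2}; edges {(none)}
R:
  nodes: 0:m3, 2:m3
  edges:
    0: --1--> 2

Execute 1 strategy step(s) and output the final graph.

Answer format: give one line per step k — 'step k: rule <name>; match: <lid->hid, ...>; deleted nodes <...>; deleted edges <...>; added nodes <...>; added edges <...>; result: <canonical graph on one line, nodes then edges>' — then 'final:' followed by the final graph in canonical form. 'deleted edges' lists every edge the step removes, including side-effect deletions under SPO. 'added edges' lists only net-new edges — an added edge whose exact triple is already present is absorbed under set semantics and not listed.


step 1: rule r3; match: 0->7, 1->8, 2->6; deleted nodes 8; deleted edges (7,8,1); (8,4,1); (8,6,2); added nodes (none); added edges (7,6,1); result: nodes: 2:m1, 4:m2, 6:m3, 7:m3 edges: (4,2,1); (6,4,1); (7,6,1)
final:
nodes: 2:m1, 4:m2, 6:m3, 7:m3
edges: (4,2,1); (6,4,1); (7,6,1)


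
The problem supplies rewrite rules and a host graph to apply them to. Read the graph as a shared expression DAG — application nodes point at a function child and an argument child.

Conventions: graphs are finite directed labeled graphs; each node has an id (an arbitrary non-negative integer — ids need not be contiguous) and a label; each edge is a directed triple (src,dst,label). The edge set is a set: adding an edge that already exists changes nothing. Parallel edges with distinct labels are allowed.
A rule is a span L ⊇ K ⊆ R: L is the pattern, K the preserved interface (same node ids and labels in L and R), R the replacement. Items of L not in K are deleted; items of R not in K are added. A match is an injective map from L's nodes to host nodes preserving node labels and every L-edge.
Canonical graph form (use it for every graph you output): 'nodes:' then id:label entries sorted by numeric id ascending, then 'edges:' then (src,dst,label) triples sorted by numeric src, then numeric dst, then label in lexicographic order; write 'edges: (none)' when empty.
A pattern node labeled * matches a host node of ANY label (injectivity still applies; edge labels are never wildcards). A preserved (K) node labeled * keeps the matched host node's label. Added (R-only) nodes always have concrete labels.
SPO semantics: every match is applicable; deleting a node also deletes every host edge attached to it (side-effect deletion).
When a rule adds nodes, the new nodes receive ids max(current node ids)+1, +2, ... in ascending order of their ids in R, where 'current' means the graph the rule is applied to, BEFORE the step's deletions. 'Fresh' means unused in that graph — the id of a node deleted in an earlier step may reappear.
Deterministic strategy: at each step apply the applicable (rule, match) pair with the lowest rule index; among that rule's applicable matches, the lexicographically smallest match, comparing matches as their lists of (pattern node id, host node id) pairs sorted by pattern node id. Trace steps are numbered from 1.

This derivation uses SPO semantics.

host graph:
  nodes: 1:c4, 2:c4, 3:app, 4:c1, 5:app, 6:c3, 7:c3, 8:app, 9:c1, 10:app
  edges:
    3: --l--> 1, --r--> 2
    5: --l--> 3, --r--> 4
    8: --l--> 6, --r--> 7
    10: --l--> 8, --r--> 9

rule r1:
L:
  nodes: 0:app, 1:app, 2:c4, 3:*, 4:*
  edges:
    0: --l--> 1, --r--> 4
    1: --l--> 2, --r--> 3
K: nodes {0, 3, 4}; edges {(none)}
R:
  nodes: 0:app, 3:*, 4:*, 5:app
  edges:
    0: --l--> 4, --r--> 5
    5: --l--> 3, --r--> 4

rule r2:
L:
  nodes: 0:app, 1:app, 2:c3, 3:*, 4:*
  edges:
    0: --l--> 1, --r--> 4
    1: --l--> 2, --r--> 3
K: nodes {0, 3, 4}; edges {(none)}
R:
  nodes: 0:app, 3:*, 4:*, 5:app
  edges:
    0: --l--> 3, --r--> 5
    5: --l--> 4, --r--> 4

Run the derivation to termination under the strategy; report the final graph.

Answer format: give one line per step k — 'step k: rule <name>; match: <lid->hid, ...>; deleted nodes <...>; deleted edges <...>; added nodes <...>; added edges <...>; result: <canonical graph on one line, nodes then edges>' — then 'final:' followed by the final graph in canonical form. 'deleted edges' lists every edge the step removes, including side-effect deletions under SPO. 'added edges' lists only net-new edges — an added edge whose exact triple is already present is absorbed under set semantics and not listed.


step 1: rule r1; match: 0->5, 1->3, 2->1, 3->2, 4->4; deleted nodes 1, 3; deleted edges (3,1,l); (3,2,r); (5,3,l); (5,4,r); added nodes 11; added edges (5,4,l); (5,11,r); (11,2,l); (11,4,r); result: nodes: 2:c4, 4:c1, 5:app, 6:c3, 7:c3, 8:app, 9:c1, 10:app, 11:app edges: (5,4,l); (5,11,r); (8,6,l); (8,7,r); (10,8,l); (10,9,r); (11,2,l); (11,4,r)
step 2: rule r2; match: 0->10, 1->8, 2->6, 3->7, 4->9; deleted nodes 6, 8; deleted edges (8,6,l); (8,7,r); (10,8,l); (10,9,r); added nodes 12; added edges (10,7,l); (10,12,r); (12,9,l); (12,9,r); result: nodes: 2:c4, 4:c1, 5:app, 7:c3, 9:c1, 10:app, 11:app, 12:app edges: (5,4,l); (5,11,r); (10,7,l); (10,12,r); (11,2,l); (11,4,r); (12,9,l); (12,9,r)
final:
nodes: 2:c4, 4:c1, 5:app, 7:c3, 9:c1, 10:app, 11:app, 12:app
edges: (5,4,l); (5,11,r); (10,7,l); (10,12,r); (11,2,l); (11,4,r); (12,9,l); (12,9,r)


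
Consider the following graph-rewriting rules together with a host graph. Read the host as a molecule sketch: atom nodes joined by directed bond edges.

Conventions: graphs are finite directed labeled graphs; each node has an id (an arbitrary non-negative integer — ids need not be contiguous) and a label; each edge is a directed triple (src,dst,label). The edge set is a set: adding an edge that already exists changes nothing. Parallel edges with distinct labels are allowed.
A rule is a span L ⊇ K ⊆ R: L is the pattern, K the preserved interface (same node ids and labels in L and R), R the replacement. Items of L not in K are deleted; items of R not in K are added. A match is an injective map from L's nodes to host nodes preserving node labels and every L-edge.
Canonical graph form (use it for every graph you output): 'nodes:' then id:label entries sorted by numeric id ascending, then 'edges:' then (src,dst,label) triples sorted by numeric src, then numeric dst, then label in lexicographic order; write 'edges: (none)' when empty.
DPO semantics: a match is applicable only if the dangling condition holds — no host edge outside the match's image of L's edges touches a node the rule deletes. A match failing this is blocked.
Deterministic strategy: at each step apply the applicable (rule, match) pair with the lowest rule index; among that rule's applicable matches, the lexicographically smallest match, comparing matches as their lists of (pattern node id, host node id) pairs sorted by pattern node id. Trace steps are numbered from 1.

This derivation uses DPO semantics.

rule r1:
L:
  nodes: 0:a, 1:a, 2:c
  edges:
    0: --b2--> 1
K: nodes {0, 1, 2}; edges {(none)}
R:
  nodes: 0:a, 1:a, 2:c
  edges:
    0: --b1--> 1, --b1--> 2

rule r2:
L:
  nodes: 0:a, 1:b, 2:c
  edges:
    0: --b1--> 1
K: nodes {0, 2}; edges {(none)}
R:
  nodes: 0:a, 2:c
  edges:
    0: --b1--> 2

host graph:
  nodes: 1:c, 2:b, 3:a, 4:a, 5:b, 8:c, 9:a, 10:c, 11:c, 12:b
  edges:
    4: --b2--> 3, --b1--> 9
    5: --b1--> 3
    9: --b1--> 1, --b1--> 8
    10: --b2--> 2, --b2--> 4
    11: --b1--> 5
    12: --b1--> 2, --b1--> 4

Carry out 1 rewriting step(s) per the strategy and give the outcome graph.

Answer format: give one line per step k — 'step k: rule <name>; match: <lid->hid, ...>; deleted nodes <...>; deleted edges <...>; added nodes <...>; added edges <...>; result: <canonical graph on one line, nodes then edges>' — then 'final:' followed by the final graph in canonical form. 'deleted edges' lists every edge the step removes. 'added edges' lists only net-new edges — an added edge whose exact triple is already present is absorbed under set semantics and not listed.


step 1: rule r1; match: 0->4, 1->3, 2->1; deleted nodes (none); deleted edges (4,3,b2); added nodes (none); added edges (4,1,b1); (4,3,b1); result: nodes: 1:c, 2:b, 3:a, 4:a, 5:b, 8:c, 9:a, 10:c, 11:c, 12:b edges: (4,1,b1); (4,3,b1); (4,9,b1); (5,3,b1); (9,1,b1); (9,8,b1); (10,2,b2); (10,4,b2); (11,5,b1); (12,2,b1); (12,4,b1)
final:
nodes: 1:c, 2:b, 3:a, 4:a, 5:b, 8:c, 9:a, 10:c, 11:c, 12:b
edges: (4,1,b1); (4,3,b1); (4,9,b1); (5,3,b1); (9,1,b1); (9,8,b1); (10,2,b2); (10,4,b2); (11,5,b1); (12,2,b1); (12,4,b1)
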